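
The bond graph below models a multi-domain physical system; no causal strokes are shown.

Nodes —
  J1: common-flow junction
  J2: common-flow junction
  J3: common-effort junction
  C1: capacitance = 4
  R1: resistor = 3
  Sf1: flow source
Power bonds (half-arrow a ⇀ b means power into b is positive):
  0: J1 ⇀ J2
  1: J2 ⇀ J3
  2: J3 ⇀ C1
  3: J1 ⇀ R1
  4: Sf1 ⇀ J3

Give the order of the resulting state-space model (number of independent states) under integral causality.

#4 stroke→Sf1  (Sf1 (Sf) sets flow on bond)
#2 stroke→J3  (C1 outputs effort q/C1)
#1 stroke→J2  (J3: bond 2 brought effort, rest push out)
#0 stroke→J1  (only one flow-in slot at J2)
#3 stroke→R1  (J1: last free bond brings flow in)

1  (C1 all integral)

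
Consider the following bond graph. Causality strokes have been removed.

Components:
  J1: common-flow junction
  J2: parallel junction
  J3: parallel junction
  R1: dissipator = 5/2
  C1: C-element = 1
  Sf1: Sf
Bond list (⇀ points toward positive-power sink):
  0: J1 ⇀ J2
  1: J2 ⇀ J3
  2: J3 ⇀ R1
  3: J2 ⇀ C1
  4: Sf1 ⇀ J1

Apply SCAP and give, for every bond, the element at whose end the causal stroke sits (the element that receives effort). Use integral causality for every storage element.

bond 4 stroke at Sf1  (Sf1 (Sf) sets flow on bond)
bond 0 stroke at J1  (J1 flow already set via bond 4)
bond 3 stroke at J2  (prefer integral on C1)
bond 1 stroke at J3  (common-e at J2 fixed by 3)
bond 2 stroke at R1  (J3 effort already set via bond 1)

b0 →J1
b1 →J3
b2 →R1
b3 →J2
b4 →Sf1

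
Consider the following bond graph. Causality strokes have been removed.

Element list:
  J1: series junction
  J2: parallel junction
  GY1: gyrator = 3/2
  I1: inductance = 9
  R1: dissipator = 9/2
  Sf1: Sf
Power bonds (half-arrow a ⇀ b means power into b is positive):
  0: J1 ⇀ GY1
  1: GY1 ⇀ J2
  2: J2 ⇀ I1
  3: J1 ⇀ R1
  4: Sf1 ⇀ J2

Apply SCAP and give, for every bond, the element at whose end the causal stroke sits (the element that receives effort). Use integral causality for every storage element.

β4 stroke→Sf1  (Sf1 (Sf) sets flow on bond)
β2 stroke→I1  (I1: I, integral causality)
β1 stroke→J2  (J2 needs exactly one e-in)
β0 stroke→J1  (through GY1, causality inverts; strokes same side of GY1)
β3 stroke→R1  (J1 needs exactly one f-in)

b0 →J1
b1 →J2
b2 →I1
b3 →R1
b4 →Sf1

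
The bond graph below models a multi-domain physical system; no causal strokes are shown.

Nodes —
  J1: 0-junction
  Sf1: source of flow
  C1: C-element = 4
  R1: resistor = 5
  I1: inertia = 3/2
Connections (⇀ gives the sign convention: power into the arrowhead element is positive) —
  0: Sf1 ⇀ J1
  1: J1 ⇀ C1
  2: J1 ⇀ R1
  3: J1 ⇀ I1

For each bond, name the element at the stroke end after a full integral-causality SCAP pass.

b0 →Sf1
b1 →J1
b2 →R1
b3 →I1

b0 stroke→Sf1  (Sf1 fixes flow; stroke at Sf1)
b1 stroke→J1  (prefer integral on C1)
b2 stroke→R1  (J1 effort already set via bond 1)
b3 stroke→I1  (common-e at J1 fixed by 1)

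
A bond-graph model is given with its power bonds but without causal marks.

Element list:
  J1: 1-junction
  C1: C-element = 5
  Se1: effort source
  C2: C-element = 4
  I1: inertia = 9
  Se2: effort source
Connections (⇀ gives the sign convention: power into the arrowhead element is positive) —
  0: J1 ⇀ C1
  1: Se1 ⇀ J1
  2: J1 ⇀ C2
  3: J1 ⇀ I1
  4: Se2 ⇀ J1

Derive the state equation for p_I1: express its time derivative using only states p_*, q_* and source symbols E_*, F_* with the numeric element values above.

dp_I1/dt = E_Se1 + E_Se2 - q_C1/5 - q_C2/4

bond 1 |J1  (Se1: effort source, stroke at far end)
bond 4 |J1  (Se2 fixes effort; stroke away)
bond 0 |J1  (prefer integral on C1)
bond 2 |J1  (C2 integral (e out))
bond 3 |I1  (J1 needs exactly one f-in)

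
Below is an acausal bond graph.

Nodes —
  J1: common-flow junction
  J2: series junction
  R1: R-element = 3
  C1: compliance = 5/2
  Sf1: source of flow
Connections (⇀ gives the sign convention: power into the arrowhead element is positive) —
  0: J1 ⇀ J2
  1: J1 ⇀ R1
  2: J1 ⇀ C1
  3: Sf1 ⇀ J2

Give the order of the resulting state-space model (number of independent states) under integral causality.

1  (C1 all integral)

β3 →Sf1  (Sf1 fixes flow; stroke at Sf1)
β0 →J2  (common-f at J2 fixed by 3)
β1 →J1  (1-jn J1 has f-setter on 0)
β2 →J1  (J1 flow already set via bond 0)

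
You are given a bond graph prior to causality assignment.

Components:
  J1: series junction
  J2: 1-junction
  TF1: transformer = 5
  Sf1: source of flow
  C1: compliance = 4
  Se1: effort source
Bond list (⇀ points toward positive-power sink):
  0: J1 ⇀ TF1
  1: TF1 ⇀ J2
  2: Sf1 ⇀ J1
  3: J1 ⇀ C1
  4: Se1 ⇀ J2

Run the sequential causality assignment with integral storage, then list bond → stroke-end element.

b2 |Sf1  (source Sf1 imposes f)
b4 |J2  (source Se1 imposes e)
b0 |J1  (common-f at J1 fixed by 2)
b3 |J1  (common-f at J1 fixed by 2)
b1 |TF1  (closing 1-jn rule on J2)

#0 →J1
#1 →TF1
#2 →Sf1
#3 →J1
#4 →J2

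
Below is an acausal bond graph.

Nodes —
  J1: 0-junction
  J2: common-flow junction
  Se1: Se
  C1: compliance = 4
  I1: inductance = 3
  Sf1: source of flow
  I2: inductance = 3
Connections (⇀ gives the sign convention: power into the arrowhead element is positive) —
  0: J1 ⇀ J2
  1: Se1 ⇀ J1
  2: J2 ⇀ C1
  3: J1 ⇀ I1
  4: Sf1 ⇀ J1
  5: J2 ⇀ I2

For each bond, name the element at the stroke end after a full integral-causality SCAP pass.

bond 0 |J2
bond 1 |J1
bond 2 |J2
bond 3 |I1
bond 4 |Sf1
bond 5 |I2

b1 |J1  (Se1 fixes effort; stroke away)
b4 |Sf1  (source Sf1 imposes f)
b0 |J2  (J1: bond 1 brought effort, rest push out)
b3 |I1  (J1: bond 1 brought effort, rest push out)
b2 |J2  (C1 outputs effort q/C1)
b5 |I2  (J2 needs exactly one f-in)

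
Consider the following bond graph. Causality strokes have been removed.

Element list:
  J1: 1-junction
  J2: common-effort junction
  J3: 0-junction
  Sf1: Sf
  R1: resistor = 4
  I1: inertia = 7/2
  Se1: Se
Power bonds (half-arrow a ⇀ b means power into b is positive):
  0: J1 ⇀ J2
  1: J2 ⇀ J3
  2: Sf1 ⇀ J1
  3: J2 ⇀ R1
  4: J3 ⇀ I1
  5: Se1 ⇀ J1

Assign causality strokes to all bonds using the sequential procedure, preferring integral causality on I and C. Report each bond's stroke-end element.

b0 →J1
b1 →J3
b2 →Sf1
b3 →J2
b4 →I1
b5 →J1

#2 stroke at Sf1  (Sf1 (Sf) sets flow on bond)
#5 stroke at J1  (Se1 fixes effort; stroke away)
#0 stroke at J1  (J1 flow already set via bond 2)
#4 stroke at I1  (I1: I, integral causality)
#1 stroke at J3  (only one effort-in slot at J3)
#3 stroke at J2  (closing 0-jn rule on J2)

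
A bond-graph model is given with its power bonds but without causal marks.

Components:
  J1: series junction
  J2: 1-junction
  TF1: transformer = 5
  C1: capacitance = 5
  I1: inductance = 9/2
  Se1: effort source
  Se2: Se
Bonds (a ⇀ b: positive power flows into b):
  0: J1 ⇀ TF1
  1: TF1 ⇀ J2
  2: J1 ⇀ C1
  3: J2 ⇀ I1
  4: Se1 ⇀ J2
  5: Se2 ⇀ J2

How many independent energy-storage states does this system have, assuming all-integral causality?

2  (C1, I1 all integral)

bond 4 |J2  (Se1 (Se) sets effort on bond)
bond 5 |J2  (Se2: effort source, stroke at far end)
bond 2 |J1  (C1: C, integral causality)
bond 0 |TF1  (J1 needs exactly one f-in)
bond 1 |J2  (TF1 one-in-one-out from 0)
bond 3 |I1  (closing 1-jn rule on J2)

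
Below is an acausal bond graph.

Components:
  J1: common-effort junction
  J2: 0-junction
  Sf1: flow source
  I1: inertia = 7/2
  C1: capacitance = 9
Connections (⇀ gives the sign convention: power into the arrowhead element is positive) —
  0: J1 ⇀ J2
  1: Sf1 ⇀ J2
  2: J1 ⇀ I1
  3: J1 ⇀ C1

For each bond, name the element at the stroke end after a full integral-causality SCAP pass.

#0 stroke at J2
#1 stroke at Sf1
#2 stroke at I1
#3 stroke at J1

bond 1 →Sf1  (Sf1 (Sf) sets flow on bond)
bond 0 →J2  (closing 0-jn rule on J2)
bond 2 →I1  (I1 outputs flow p/I1)
bond 3 →J1  (J1: last free bond brings effort in)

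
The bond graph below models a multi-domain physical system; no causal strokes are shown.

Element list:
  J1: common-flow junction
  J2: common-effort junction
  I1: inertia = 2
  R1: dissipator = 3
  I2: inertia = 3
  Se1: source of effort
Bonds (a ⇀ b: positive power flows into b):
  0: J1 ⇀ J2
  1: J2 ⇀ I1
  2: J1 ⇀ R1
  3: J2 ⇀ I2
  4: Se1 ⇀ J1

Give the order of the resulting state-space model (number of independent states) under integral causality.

2  (I1, I2 all integral)

b4 stroke→J1  (Se1 (Se) sets effort on bond)
b1 stroke→I1  (I1 outputs flow p/I1)
b3 stroke→I2  (I2: I, integral causality)
b0 stroke→J2  (only one effort-in slot at J2)
b2 stroke→J1  (J1: bond 0 brought flow, rest push out)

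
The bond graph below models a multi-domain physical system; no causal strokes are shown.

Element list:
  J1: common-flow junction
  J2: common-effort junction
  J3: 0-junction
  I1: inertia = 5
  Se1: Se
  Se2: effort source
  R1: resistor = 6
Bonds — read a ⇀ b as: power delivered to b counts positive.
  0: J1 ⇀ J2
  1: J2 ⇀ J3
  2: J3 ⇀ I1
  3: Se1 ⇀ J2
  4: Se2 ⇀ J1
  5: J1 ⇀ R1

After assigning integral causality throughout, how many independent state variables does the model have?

β3 →J2  (Se1 fixes effort; stroke away)
β4 →J1  (Se2 fixes effort; stroke away)
β0 →J1  (common-e at J2 fixed by 3)
β1 →J3  (J2 effort already set via bond 3)
β2 →I1  (J3 effort already set via bond 1)
β5 →R1  (only one flow-in slot at J1)

1  (I1 all integral)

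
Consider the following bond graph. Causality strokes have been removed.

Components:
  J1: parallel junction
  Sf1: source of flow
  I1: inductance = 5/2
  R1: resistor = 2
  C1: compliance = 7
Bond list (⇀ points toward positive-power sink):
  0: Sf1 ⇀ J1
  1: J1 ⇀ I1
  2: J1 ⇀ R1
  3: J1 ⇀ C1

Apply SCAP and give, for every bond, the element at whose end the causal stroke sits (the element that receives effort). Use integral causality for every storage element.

b0 |Sf1  (Sf1 (Sf) sets flow on bond)
b1 |I1  (I1 outputs flow p/I1)
b3 |J1  (C1: C, integral causality)
b2 |R1  (J1: bond 3 brought effort, rest push out)

β0 stroke at Sf1
β1 stroke at I1
β2 stroke at R1
β3 stroke at J1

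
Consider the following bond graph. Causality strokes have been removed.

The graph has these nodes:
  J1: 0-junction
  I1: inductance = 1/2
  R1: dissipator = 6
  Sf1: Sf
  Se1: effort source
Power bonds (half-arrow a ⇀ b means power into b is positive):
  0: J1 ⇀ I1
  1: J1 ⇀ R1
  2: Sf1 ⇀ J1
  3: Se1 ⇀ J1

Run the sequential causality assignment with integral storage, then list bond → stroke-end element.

β0 stroke→I1
β1 stroke→R1
β2 stroke→Sf1
β3 stroke→J1

#2 →Sf1  (Sf1: flow source, stroke at near end)
#3 →J1  (source Se1 imposes e)
#0 →I1  (common-e at J1 fixed by 3)
#1 →R1  (J1: bond 3 brought effort, rest push out)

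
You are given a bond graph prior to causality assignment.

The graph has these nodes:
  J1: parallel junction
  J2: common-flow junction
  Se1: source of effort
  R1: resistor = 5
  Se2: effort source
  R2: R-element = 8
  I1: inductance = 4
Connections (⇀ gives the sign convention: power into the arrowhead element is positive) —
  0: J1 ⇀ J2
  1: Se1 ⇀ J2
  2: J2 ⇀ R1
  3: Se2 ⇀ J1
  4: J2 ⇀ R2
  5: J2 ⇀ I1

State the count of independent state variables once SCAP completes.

β1 stroke→J2  (source Se1 imposes e)
β3 stroke→J1  (Se2 (Se) sets effort on bond)
β0 stroke→J2  (0-jn J1 has e-setter on 3)
β5 stroke→I1  (I1: I, integral causality)
β2 stroke→J2  (J2: bond 5 brought flow, rest push out)
β4 stroke→J2  (J2: bond 5 brought flow, rest push out)

1  (I1 all integral)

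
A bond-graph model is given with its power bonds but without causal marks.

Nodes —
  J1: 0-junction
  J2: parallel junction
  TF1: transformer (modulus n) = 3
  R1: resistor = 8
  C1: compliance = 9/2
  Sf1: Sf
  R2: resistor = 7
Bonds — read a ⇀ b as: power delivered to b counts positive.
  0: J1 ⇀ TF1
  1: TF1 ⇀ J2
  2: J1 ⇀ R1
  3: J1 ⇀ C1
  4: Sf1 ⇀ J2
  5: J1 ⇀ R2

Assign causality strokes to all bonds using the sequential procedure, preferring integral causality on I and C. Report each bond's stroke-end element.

β4 stroke at Sf1  (source Sf1 imposes f)
β1 stroke at J2  (only one effort-in slot at J2)
β0 stroke at TF1  (through TF1, causality passes straight; one stroke at TF1)
β3 stroke at J1  (C1 outputs effort q/C1)
β2 stroke at R1  (J1: bond 3 brought effort, rest push out)
β5 stroke at R2  (J1: bond 3 brought effort, rest push out)

bond 0 →TF1
bond 1 →J2
bond 2 →R1
bond 3 →J1
bond 4 →Sf1
bond 5 →R2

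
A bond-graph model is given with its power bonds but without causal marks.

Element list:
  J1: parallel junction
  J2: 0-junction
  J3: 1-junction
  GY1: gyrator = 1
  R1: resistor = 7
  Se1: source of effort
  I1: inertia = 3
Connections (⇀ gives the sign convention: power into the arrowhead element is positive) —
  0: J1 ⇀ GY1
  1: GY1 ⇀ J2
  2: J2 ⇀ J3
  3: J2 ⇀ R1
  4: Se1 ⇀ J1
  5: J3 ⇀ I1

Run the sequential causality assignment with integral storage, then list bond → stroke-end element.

b4 |J1  (source Se1 imposes e)
b0 |GY1  (J1: bond 4 brought effort, rest push out)
b1 |GY1  (GY1 both-in/both-out from 0)
b5 |I1  (I1 integral (f out))
b2 |J3  (J3: bond 5 brought flow, rest push out)
b3 |J2  (only one effort-in slot at J2)

#0 stroke at GY1
#1 stroke at GY1
#2 stroke at J3
#3 stroke at J2
#4 stroke at J1
#5 stroke at I1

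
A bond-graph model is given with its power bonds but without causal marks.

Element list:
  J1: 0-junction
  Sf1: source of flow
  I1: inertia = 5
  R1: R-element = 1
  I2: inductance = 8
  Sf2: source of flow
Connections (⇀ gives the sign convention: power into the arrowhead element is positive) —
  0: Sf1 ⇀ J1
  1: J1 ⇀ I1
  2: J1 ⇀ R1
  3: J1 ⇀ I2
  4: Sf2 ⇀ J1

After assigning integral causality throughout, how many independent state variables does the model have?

2  (I1, I2 all integral)

b0 →Sf1  (Sf1 (Sf) sets flow on bond)
b4 →Sf2  (source Sf2 imposes f)
b1 →I1  (prefer integral on I1)
b3 →I2  (prefer integral on I2)
b2 →J1  (closing 0-jn rule on J1)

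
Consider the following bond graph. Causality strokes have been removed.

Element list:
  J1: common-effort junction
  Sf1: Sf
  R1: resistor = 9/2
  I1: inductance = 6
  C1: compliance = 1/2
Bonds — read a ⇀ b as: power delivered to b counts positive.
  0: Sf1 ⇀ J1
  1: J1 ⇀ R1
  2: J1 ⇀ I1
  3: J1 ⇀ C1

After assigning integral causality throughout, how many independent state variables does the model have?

bond 0 →Sf1  (source Sf1 imposes f)
bond 2 →I1  (prefer integral on I1)
bond 3 →J1  (prefer integral on C1)
bond 1 →R1  (J1: bond 3 brought effort, rest push out)

2  (C1, I1 all integral)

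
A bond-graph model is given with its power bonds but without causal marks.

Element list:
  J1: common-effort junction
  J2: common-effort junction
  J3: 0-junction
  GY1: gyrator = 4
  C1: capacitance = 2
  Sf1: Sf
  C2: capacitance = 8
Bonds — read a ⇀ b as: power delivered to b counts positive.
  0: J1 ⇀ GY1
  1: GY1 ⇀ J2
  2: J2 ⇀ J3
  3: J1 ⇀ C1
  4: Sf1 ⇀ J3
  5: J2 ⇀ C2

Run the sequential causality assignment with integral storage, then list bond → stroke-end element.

β4 |Sf1  (Sf1 fixes flow; stroke at Sf1)
β2 |J3  (only one effort-in slot at J3)
β3 |J1  (prefer integral on C1)
β0 |GY1  (J1 effort already set via bond 3)
β1 |GY1  (GY1 both-in/both-out from 0)
β5 |J2  (only one effort-in slot at J2)

#0 stroke at GY1
#1 stroke at GY1
#2 stroke at J3
#3 stroke at J1
#4 stroke at Sf1
#5 stroke at J2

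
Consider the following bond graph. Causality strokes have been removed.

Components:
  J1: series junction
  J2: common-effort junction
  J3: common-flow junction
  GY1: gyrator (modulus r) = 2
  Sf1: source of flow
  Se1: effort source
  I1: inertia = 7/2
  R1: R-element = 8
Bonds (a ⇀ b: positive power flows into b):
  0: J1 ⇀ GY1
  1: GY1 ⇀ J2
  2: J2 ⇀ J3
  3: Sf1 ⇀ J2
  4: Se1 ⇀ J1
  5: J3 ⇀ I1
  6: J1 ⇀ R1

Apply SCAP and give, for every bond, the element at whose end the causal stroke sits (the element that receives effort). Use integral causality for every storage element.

β0 stroke→J1
β1 stroke→J2
β2 stroke→J3
β3 stroke→Sf1
β4 stroke→J1
β5 stroke→I1
β6 stroke→R1

#3 →Sf1  (source Sf1 imposes f)
#4 →J1  (Se1 (Se) sets effort on bond)
#5 →I1  (I1: I, integral causality)
#2 →J3  (common-f at J3 fixed by 5)
#1 →J2  (J2: last free bond brings effort in)
#0 →J1  (through GY1, causality inverts; strokes same side of GY1)
#6 →R1  (only one flow-in slot at J1)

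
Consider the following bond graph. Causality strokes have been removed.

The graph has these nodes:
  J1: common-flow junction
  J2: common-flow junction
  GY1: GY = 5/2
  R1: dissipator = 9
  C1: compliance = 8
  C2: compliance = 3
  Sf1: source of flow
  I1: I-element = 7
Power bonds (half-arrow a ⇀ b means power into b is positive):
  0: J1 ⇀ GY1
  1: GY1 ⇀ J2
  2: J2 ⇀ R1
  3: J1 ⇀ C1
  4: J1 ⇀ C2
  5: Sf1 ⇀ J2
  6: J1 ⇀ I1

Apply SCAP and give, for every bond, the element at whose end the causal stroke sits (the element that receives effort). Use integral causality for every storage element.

#0 |J1
#1 |J2
#2 |J2
#3 |J1
#4 |J1
#5 |Sf1
#6 |I1

b5 |Sf1  (Sf1 (Sf) sets flow on bond)
b1 |J2  (J2 flow already set via bond 5)
b2 |J2  (J2 flow already set via bond 5)
b0 |J1  (GY1: gyrator matches bond 1)
b3 |J1  (C1 integral (e out))
b4 |J1  (C2 integral (e out))
b6 |I1  (J1: last free bond brings flow in)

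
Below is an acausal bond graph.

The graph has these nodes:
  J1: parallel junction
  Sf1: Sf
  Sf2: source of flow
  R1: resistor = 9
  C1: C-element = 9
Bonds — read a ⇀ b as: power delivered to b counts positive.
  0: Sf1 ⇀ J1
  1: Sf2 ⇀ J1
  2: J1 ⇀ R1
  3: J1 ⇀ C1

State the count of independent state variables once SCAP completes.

β0 stroke at Sf1  (Sf1: flow source, stroke at near end)
β1 stroke at Sf2  (Sf2: flow source, stroke at near end)
β3 stroke at J1  (C1 integral (e out))
β2 stroke at R1  (0-jn J1 has e-setter on 3)

1  (C1 all integral)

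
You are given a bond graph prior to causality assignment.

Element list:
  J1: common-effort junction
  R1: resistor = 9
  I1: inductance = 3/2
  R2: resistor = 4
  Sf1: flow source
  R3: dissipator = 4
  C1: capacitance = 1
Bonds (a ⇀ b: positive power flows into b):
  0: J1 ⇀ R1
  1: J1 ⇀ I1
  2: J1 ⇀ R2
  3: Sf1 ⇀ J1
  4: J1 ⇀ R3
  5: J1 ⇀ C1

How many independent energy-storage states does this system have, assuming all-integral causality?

β3 stroke→Sf1  (Sf1 (Sf) sets flow on bond)
β1 stroke→I1  (I1 outputs flow p/I1)
β5 stroke→J1  (C1 outputs effort q/C1)
β0 stroke→R1  (0-jn J1 has e-setter on 5)
β2 stroke→R2  (0-jn J1 has e-setter on 5)
β4 stroke→R3  (J1 effort already set via bond 5)

2  (C1, I1 all integral)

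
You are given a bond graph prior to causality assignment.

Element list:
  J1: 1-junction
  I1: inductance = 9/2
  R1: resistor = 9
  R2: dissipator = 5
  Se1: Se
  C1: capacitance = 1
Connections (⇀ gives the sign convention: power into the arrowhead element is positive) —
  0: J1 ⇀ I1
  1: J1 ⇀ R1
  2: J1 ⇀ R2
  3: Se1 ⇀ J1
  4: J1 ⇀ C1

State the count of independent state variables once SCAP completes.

bond 3 →J1  (Se1 fixes effort; stroke away)
bond 0 →I1  (I1 integral (f out))
bond 1 →J1  (J1: bond 0 brought flow, rest push out)
bond 2 →J1  (J1: bond 0 brought flow, rest push out)
bond 4 →J1  (J1: bond 0 brought flow, rest push out)

2  (C1, I1 all integral)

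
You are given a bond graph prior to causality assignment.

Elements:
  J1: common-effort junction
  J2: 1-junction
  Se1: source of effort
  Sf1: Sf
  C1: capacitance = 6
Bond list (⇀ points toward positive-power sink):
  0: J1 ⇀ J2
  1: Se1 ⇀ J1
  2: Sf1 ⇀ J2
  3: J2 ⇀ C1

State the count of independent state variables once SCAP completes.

b1 stroke→J1  (Se1 fixes effort; stroke away)
b2 stroke→Sf1  (Sf1 (Sf) sets flow on bond)
b0 stroke→J2  (J1 effort already set via bond 1)
b3 stroke→J2  (J2 flow already set via bond 2)

1  (C1 all integral)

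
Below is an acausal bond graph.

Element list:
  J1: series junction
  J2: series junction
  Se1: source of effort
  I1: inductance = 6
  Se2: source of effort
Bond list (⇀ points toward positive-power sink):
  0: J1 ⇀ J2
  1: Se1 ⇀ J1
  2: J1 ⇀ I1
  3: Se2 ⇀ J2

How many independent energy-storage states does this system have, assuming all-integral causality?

#1 →J1  (Se1 (Se) sets effort on bond)
#3 →J2  (Se2 fixes effort; stroke away)
#0 →J1  (J2: last free bond brings flow in)
#2 →I1  (only one flow-in slot at J1)

1  (I1 all integral)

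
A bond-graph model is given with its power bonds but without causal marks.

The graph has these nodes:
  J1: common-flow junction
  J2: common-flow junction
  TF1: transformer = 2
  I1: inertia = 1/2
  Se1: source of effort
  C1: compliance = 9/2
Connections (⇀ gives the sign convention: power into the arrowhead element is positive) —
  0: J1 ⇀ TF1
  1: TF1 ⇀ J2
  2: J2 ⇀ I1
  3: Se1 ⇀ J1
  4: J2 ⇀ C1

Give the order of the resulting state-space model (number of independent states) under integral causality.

2  (C1, I1 all integral)

bond 3 stroke at J1  (Se1: effort source, stroke at far end)
bond 0 stroke at TF1  (J1 needs exactly one f-in)
bond 1 stroke at J2  (through TF1, causality passes straight; one stroke at TF1)
bond 2 stroke at I1  (I1 outputs flow p/I1)
bond 4 stroke at J2  (common-f at J2 fixed by 2)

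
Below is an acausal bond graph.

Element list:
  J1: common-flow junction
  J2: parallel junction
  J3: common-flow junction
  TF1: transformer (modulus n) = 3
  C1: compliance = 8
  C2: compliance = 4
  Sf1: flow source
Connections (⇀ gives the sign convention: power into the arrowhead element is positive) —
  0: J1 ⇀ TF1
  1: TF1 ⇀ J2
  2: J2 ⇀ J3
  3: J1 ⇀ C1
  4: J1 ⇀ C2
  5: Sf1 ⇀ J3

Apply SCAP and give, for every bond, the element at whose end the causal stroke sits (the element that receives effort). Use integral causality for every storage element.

β0 stroke→TF1
β1 stroke→J2
β2 stroke→J3
β3 stroke→J1
β4 stroke→J1
β5 stroke→Sf1

#5 stroke at Sf1  (source Sf1 imposes f)
#2 stroke at J3  (J3: bond 5 brought flow, rest push out)
#1 stroke at J2  (only one effort-in slot at J2)
#0 stroke at TF1  (TF TF1: opposite of bond 1)
#3 stroke at J1  (common-f at J1 fixed by 0)
#4 stroke at J1  (J1 flow already set via bond 0)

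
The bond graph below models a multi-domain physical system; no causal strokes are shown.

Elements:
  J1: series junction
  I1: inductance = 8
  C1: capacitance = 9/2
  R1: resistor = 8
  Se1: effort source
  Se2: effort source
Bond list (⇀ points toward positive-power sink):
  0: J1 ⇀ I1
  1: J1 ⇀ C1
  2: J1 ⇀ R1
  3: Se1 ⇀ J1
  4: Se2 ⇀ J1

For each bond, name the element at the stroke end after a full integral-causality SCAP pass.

#0 stroke→I1
#1 stroke→J1
#2 stroke→J1
#3 stroke→J1
#4 stroke→J1

#3 |J1  (source Se1 imposes e)
#4 |J1  (source Se2 imposes e)
#0 |I1  (I1: I, integral causality)
#1 |J1  (J1 flow already set via bond 0)
#2 |J1  (1-jn J1 has f-setter on 0)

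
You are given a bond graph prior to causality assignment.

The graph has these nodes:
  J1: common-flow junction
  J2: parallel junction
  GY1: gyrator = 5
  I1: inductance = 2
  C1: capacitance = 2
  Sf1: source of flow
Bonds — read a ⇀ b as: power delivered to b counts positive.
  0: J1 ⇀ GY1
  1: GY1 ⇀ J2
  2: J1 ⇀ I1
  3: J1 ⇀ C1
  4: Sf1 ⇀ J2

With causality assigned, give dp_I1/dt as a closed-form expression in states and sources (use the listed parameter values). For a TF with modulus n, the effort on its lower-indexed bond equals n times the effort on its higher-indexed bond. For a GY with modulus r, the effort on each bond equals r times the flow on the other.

b4 |Sf1  (Sf1 (Sf) sets flow on bond)
b1 |J2  (only one effort-in slot at J2)
b0 |J1  (GY1 both-in/both-out from 1)
b2 |I1  (I1 outputs flow p/I1)
b3 |J1  (J1 flow already set via bond 2)

dp_I1/dt = 5*F_Sf1 - q_C1/2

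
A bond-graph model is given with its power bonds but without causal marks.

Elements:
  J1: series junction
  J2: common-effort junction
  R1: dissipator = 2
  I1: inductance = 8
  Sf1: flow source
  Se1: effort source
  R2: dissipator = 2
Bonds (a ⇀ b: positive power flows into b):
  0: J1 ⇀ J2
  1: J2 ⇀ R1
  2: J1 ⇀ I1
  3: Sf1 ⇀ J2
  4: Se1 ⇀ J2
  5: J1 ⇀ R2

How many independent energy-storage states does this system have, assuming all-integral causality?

1  (I1 all integral)

bond 3 |Sf1  (Sf1 fixes flow; stroke at Sf1)
bond 4 |J2  (Se1: effort source, stroke at far end)
bond 0 |J1  (J2 effort already set via bond 4)
bond 1 |R1  (J2 effort already set via bond 4)
bond 2 |I1  (I1 integral (f out))
bond 5 |J1  (J1 flow already set via bond 2)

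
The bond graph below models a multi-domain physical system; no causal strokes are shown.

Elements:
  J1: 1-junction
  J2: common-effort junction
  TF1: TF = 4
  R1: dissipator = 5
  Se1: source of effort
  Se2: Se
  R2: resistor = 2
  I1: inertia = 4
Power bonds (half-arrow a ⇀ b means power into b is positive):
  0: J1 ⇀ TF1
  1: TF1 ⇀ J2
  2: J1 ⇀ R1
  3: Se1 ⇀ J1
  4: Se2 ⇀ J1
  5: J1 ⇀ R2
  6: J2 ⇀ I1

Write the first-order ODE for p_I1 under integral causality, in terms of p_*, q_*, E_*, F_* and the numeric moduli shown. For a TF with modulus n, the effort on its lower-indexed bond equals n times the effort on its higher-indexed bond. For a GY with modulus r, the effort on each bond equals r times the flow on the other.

dp_I1/dt = E_Se1/4 + E_Se2/4 - 7*p_I1/64

b3 →J1  (Se1 (Se) sets effort on bond)
b4 →J1  (Se2 fixes effort; stroke away)
b6 →I1  (I1: I, integral causality)
b1 →J2  (J2 needs exactly one e-in)
b0 →TF1  (through TF1, causality passes straight; one stroke at TF1)
b2 →J1  (common-f at J1 fixed by 0)
b5 →J1  (J1 flow already set via bond 0)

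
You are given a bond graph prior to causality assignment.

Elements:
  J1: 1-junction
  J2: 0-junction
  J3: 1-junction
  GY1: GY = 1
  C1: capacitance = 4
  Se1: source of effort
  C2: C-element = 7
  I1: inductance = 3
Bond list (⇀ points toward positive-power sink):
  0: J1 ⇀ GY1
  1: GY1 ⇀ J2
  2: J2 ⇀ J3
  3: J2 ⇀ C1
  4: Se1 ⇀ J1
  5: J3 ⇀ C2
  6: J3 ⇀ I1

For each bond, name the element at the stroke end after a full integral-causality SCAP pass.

β4 →J1  (Se1 fixes effort; stroke away)
β0 →GY1  (only one flow-in slot at J1)
β1 →GY1  (GY1 both-in/both-out from 0)
β3 →J2  (prefer integral on C1)
β2 →J3  (common-e at J2 fixed by 3)
β5 →J3  (prefer integral on C2)
β6 →I1  (only one flow-in slot at J3)

β0 stroke at GY1
β1 stroke at GY1
β2 stroke at J3
β3 stroke at J2
β4 stroke at J1
β5 stroke at J3
β6 stroke at I1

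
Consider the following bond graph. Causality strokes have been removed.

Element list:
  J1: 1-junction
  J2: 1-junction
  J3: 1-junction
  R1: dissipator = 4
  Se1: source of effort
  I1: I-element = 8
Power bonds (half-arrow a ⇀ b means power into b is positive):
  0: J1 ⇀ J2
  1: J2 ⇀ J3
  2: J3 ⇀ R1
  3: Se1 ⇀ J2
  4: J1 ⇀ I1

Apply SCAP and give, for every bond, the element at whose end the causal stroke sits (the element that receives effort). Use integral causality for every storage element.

β0 stroke at J1
β1 stroke at J2
β2 stroke at J3
β3 stroke at J2
β4 stroke at I1

bond 3 stroke at J2  (Se1 (Se) sets effort on bond)
bond 4 stroke at I1  (I1: I, integral causality)
bond 0 stroke at J1  (common-f at J1 fixed by 4)
bond 1 stroke at J2  (J2 flow already set via bond 0)
bond 2 stroke at J3  (J3 flow already set via bond 1)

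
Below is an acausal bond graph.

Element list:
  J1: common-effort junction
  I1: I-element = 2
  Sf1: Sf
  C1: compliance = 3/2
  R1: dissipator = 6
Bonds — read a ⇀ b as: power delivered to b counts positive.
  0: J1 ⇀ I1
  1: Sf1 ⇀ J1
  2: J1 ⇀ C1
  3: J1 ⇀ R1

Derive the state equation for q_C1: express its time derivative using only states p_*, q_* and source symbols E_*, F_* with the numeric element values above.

bond 1 |Sf1  (Sf1 (Sf) sets flow on bond)
bond 0 |I1  (I1: I, integral causality)
bond 2 |J1  (prefer integral on C1)
bond 3 |R1  (common-e at J1 fixed by 2)

dq_C1/dt = F_Sf1 - p_I1/2 - q_C1/9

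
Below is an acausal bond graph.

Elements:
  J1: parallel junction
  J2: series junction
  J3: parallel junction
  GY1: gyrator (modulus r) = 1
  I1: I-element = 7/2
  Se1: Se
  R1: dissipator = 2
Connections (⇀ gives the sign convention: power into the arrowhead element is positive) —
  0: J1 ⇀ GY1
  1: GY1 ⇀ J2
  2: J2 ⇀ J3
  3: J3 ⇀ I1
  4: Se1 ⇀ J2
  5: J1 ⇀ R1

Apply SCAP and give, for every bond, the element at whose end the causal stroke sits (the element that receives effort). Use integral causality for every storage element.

b0 stroke at J1
b1 stroke at J2
b2 stroke at J3
b3 stroke at I1
b4 stroke at J2
b5 stroke at R1

bond 4 →J2  (Se1: effort source, stroke at far end)
bond 3 →I1  (prefer integral on I1)
bond 2 →J3  (J3: last free bond brings effort in)
bond 1 →J2  (J2: bond 2 brought flow, rest push out)
bond 0 →J1  (GY GY1: same side as bond 1)
bond 5 →R1  (J1 effort already set via bond 0)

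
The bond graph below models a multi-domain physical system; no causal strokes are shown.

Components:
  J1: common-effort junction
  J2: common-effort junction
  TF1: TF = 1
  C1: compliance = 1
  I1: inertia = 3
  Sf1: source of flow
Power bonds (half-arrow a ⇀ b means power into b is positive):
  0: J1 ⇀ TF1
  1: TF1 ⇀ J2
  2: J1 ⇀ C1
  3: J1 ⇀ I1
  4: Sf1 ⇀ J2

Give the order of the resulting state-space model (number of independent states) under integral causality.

2  (C1, I1 all integral)

#4 →Sf1  (Sf1: flow source, stroke at near end)
#1 →J2  (only one effort-in slot at J2)
#0 →TF1  (TF1 one-in-one-out from 1)
#2 →J1  (C1 outputs effort q/C1)
#3 →I1  (J1: bond 2 brought effort, rest push out)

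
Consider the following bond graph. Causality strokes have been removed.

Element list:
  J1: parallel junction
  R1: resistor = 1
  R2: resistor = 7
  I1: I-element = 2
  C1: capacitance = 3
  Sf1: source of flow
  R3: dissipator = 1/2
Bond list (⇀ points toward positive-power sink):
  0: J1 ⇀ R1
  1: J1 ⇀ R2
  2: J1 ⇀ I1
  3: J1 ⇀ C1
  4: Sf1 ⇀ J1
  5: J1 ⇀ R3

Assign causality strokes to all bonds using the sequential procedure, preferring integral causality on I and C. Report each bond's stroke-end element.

bond 0 stroke at R1
bond 1 stroke at R2
bond 2 stroke at I1
bond 3 stroke at J1
bond 4 stroke at Sf1
bond 5 stroke at R3

bond 4 |Sf1  (Sf1 (Sf) sets flow on bond)
bond 2 |I1  (I1 outputs flow p/I1)
bond 3 |J1  (C1: C, integral causality)
bond 0 |R1  (common-e at J1 fixed by 3)
bond 1 |R2  (J1: bond 3 brought effort, rest push out)
bond 5 |R3  (J1: bond 3 brought effort, rest push out)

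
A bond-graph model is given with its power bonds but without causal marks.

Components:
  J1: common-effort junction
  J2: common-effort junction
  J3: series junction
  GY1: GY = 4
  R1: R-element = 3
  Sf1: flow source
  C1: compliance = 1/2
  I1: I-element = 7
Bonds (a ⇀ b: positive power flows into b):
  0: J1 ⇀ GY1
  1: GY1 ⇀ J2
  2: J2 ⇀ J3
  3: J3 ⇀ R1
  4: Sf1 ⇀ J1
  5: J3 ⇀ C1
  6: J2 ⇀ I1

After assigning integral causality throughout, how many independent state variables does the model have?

bond 4 stroke at Sf1  (Sf1 fixes flow; stroke at Sf1)
bond 0 stroke at J1  (J1 needs exactly one e-in)
bond 1 stroke at J2  (through GY1, causality inverts; strokes same side of GY1)
bond 2 stroke at J3  (0-jn J2 has e-setter on 1)
bond 6 stroke at I1  (common-e at J2 fixed by 1)
bond 5 stroke at J3  (prefer integral on C1)
bond 3 stroke at R1  (J3: last free bond brings flow in)

2  (C1, I1 all integral)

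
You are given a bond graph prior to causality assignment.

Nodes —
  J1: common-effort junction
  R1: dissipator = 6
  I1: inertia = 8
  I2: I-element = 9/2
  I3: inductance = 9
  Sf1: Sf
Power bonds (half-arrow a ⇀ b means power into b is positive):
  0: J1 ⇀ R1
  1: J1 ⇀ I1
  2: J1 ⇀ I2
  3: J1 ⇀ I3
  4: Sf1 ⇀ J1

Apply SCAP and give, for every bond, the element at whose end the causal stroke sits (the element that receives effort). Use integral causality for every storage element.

β0 →J1
β1 →I1
β2 →I2
β3 →I3
β4 →Sf1

β4 stroke→Sf1  (Sf1 fixes flow; stroke at Sf1)
β1 stroke→I1  (I1 outputs flow p/I1)
β2 stroke→I2  (I2: I, integral causality)
β3 stroke→I3  (I3: I, integral causality)
β0 stroke→J1  (J1: last free bond brings effort in)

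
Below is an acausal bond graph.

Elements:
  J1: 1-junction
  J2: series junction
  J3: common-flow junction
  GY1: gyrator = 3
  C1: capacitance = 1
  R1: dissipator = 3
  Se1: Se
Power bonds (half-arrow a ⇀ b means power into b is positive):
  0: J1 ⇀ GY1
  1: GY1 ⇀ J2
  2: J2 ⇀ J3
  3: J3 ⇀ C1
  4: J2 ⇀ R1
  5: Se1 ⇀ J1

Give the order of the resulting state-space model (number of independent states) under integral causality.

b5 |J1  (source Se1 imposes e)
b0 |GY1  (J1: last free bond brings flow in)
b1 |GY1  (GY1 both-in/both-out from 0)
b2 |J2  (J2: bond 1 brought flow, rest push out)
b4 |J2  (J2: bond 1 brought flow, rest push out)
b3 |J3  (1-jn J3 has f-setter on 2)

1  (C1 all integral)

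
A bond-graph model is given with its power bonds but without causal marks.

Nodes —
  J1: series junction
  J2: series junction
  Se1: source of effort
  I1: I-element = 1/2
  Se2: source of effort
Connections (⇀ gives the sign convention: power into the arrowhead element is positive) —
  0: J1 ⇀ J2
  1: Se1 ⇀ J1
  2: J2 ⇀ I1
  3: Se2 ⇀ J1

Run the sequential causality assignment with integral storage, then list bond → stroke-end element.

#0 →J2
#1 →J1
#2 →I1
#3 →J1

β1 →J1  (Se1: effort source, stroke at far end)
β3 →J1  (source Se2 imposes e)
β0 →J2  (only one flow-in slot at J1)
β2 →I1  (J2 needs exactly one f-in)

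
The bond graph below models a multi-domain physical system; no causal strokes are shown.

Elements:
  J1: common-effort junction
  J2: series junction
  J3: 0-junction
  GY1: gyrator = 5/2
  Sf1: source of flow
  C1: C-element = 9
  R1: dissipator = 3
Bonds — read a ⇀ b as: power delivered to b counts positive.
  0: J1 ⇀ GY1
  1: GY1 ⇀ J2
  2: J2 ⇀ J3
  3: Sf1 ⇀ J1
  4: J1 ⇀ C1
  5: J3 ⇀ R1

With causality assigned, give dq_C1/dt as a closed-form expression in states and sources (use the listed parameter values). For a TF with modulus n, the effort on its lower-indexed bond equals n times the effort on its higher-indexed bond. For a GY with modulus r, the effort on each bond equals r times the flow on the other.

dq_C1/dt = F_Sf1 - 4*q_C1/75

b3 stroke→Sf1  (source Sf1 imposes f)
b4 stroke→J1  (C1: C, integral causality)
b0 stroke→GY1  (common-e at J1 fixed by 4)
b1 stroke→GY1  (GY GY1: same side as bond 0)
b2 stroke→J2  (common-f at J2 fixed by 1)
b5 stroke→J3  (J3 needs exactly one e-in)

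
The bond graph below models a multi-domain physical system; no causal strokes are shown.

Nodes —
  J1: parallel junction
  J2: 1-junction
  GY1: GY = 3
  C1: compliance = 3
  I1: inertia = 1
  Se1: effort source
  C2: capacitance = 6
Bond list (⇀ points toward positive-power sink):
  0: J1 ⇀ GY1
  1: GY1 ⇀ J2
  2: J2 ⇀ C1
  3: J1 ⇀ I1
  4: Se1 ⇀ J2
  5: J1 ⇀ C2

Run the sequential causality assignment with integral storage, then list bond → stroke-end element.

bond 0 stroke→GY1
bond 1 stroke→GY1
bond 2 stroke→J2
bond 3 stroke→I1
bond 4 stroke→J2
bond 5 stroke→J1

β4 →J2  (source Se1 imposes e)
β2 →J2  (C1 integral (e out))
β1 →GY1  (J2: last free bond brings flow in)
β0 →GY1  (GY1: gyrator matches bond 1)
β3 →I1  (I1 integral (f out))
β5 →J1  (closing 0-jn rule on J1)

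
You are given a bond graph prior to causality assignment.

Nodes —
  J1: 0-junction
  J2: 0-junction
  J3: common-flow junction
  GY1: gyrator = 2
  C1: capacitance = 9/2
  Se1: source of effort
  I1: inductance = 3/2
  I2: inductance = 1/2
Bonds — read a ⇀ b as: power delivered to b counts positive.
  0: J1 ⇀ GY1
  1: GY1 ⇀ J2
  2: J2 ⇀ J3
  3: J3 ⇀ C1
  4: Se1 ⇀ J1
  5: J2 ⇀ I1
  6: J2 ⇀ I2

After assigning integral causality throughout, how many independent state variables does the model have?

b4 stroke at J1  (source Se1 imposes e)
b0 stroke at GY1  (J1: bond 4 brought effort, rest push out)
b1 stroke at GY1  (through GY1, causality inverts; strokes same side of GY1)
b3 stroke at J3  (C1 integral (e out))
b2 stroke at J2  (J3 needs exactly one f-in)
b5 stroke at I1  (J2 effort already set via bond 2)
b6 stroke at I2  (common-e at J2 fixed by 2)

3  (C1, I1, I2 all integral)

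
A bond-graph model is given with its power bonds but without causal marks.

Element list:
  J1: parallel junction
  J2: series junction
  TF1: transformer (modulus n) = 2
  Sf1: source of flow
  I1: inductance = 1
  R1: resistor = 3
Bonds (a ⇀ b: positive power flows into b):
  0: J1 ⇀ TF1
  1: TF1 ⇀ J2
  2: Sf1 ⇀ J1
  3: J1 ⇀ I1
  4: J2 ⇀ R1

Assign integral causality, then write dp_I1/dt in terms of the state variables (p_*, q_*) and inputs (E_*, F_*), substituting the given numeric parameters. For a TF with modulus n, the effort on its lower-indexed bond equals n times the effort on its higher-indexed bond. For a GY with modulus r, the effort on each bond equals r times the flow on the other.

dp_I1/dt = 12*F_Sf1 - 12*p_I1

β2 stroke→Sf1  (Sf1 (Sf) sets flow on bond)
β3 stroke→I1  (I1 outputs flow p/I1)
β0 stroke→J1  (J1: last free bond brings effort in)
β1 stroke→TF1  (through TF1, causality passes straight; one stroke at TF1)
β4 stroke→J2  (J2 flow already set via bond 1)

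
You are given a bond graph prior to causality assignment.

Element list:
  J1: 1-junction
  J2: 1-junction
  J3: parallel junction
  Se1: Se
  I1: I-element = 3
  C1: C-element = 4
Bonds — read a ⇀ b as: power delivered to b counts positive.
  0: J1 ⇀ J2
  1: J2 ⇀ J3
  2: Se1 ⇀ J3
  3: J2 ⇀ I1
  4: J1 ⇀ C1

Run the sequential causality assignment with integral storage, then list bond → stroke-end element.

β2 →J3  (Se1 fixes effort; stroke away)
β1 →J2  (common-e at J3 fixed by 2)
β3 →I1  (I1 integral (f out))
β0 →J2  (common-f at J2 fixed by 3)
β4 →J1  (J1 flow already set via bond 0)

b0 stroke→J2
b1 stroke→J2
b2 stroke→J3
b3 stroke→I1
b4 stroke→J1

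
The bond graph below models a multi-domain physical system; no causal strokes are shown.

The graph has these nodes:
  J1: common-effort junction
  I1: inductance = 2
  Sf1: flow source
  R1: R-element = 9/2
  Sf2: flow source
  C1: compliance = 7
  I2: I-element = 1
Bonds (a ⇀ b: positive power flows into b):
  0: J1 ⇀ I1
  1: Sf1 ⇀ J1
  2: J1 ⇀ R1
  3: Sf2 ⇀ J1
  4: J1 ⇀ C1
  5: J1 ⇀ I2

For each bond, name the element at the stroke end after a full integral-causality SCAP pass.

β1 stroke→Sf1  (Sf1: flow source, stroke at near end)
β3 stroke→Sf2  (Sf2: flow source, stroke at near end)
β0 stroke→I1  (I1: I, integral causality)
β4 stroke→J1  (C1: C, integral causality)
β2 stroke→R1  (J1 effort already set via bond 4)
β5 stroke→I2  (J1: bond 4 brought effort, rest push out)

β0 →I1
β1 →Sf1
β2 →R1
β3 →Sf2
β4 →J1
β5 →I2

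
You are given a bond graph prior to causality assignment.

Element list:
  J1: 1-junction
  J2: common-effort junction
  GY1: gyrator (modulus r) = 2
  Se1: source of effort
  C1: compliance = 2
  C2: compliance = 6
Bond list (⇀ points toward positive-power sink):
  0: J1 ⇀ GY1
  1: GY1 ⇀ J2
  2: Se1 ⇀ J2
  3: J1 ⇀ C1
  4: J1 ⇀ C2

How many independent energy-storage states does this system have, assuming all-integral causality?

2  (C1, C2 all integral)

b2 →J2  (Se1: effort source, stroke at far end)
b1 →GY1  (common-e at J2 fixed by 2)
b0 →GY1  (GY1: gyrator matches bond 1)
b3 →J1  (J1 flow already set via bond 0)
b4 →J1  (J1: bond 0 brought flow, rest push out)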